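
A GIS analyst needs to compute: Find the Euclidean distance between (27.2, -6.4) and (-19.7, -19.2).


dx=-46.9, dy=-12.8
d^2 = (-46.9)^2 + (-12.8)^2 = 2363.45
d = sqrt(2363.45) = 48.6153

48.6153


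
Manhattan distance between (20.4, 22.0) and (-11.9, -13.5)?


|20.4-(-11.9)| + |22-(-13.5)| = 32.3 + 35.5 = 67.8

67.8


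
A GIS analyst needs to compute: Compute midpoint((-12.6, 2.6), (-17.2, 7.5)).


M = (((-12.6)+(-17.2))/2, (2.6+7.5)/2)
= (-14.9, 5.05)

(-14.9, 5.05)


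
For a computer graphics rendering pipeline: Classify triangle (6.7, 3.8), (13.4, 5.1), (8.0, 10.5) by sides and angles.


Side lengths squared: AB^2=46.58, BC^2=58.32, CA^2=46.58
Sorted: [46.58, 46.58, 58.32]
By sides: Isosceles, By angles: Acute

Isosceles, Acute


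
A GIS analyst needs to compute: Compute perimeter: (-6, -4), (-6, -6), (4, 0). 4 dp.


Sides: (-6, -4)->(-6, -6): sqrt(4) = 2, (-6, -6)->(4, 0): sqrt(136) = 11.661904, (4, 0)->(-6, -4): sqrt(116) = 10.77033
Sum = 24.432234
Perimeter = 24.4322

24.4322


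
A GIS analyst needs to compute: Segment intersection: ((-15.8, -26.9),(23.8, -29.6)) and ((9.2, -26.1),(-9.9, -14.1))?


Cross products: d1=315.28, d2=-108.35, d3=99.18, d4=522.81
d1*d2 < 0 and d3*d4 < 0? no

No, they don't intersect


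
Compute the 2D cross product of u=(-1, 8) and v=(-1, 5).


u x v = u_x*v_y - u_y*v_x = (-1)*5 - 8*(-1)
= (-5) - (-8) = 3

3


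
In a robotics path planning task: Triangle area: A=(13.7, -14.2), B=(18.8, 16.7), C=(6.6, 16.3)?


Area = |x_A(y_B-y_C) + x_B(y_C-y_A) + x_C(y_A-y_B)|/2
= |5.48 + 573.4 + (-203.94)|/2
= 374.94/2 = 187.47

187.47


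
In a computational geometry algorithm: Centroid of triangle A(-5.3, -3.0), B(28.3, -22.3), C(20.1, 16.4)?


Centroid = ((x_A+x_B+x_C)/3, (y_A+y_B+y_C)/3)
= (((-5.3)+28.3+20.1)/3, ((-3)+(-22.3)+16.4)/3)
= (14.3667, -2.9667)

(14.3667, -2.9667)


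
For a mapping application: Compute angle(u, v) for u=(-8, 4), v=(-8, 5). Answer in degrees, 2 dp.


u.v = 84, |u| = sqrt(80) = 8.9443, |v| = sqrt(89) = 9.434
cos(theta) = u.v/(|u||v|) = 84/sqrt(7120) = 0.995495
theta = acos(0.995495) = 5.44 degrees

5.44 degrees


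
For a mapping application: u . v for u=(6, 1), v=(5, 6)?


u . v = u_x*v_x + u_y*v_y = 6*5 + 1*6
= 30 + 6 = 36

36


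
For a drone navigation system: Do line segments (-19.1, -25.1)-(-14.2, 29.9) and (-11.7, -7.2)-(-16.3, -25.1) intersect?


Cross products: d1=-50.12, d2=-215.41, d3=-319.29, d4=-154
d1*d2 < 0 and d3*d4 < 0? no

No, they don't intersect


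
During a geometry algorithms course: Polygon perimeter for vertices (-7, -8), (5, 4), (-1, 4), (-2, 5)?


Sides: (-7, -8)->(5, 4): sqrt(288) = 16.970563, (5, 4)->(-1, 4): sqrt(36) = 6, (-1, 4)->(-2, 5): sqrt(2) = 1.414214, (-2, 5)->(-7, -8): sqrt(194) = 13.928388
Sum = 38.313165
Perimeter = 38.3132

38.3132


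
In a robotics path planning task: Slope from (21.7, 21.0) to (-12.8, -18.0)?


slope = (y2-y1)/(x2-x1) = ((-18)-21)/((-12.8)-21.7) = (-39)/(-34.5) = 1.1304

1.1304


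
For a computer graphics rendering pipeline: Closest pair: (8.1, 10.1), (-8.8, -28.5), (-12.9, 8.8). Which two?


d(P0,P1) = 42.1375, d(P0,P2) = 21.0402, d(P1,P2) = 37.5247
Closest: P0 and P2

Closest pair: (8.1, 10.1) and (-12.9, 8.8), distance = 21.0402


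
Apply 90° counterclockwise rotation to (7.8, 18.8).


90° CCW: (x,y) -> (-y, x)
(7.8,18.8) -> (-18.8, 7.8)

(-18.8, 7.8)


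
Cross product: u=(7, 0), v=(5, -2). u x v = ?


u x v = u_x*v_y - u_y*v_x = 7*(-2) - 0*5
= (-14) - 0 = -14

-14


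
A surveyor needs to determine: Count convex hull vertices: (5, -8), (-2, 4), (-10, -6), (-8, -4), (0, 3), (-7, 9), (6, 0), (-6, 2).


Convex hull vertices (CCW): (-10, -6), (5, -8), (6, 0), (-7, 9)
Count = 4

4


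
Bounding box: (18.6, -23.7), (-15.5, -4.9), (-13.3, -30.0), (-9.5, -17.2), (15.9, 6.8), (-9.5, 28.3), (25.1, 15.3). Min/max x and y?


x range: [-15.5, 25.1]
y range: [-30, 28.3]
Bounding box: (-15.5,-30) to (25.1,28.3)

(-15.5,-30) to (25.1,28.3)


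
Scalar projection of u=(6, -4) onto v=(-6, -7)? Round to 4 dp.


u.v = -8, |v| = sqrt(85) = 9.2195
Scalar projection = u.v / |v| = -8 / sqrt(85) = -0.8677

-0.8677


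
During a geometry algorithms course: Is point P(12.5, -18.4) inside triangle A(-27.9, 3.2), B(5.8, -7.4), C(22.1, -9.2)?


Cross products: AB x AP = -299.68, BC x BP = -167.24, CA x CP = 579.04
All same sign? no

No, outside


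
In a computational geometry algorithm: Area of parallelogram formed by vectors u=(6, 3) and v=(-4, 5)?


|u x v| = |6*5 - 3*(-4)|
= |30 - (-12)| = 42

42


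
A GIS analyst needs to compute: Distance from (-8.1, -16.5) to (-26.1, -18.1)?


dx=-18, dy=-1.6
d^2 = (-18)^2 + (-1.6)^2 = 326.56
d = sqrt(326.56) = 18.071

18.071


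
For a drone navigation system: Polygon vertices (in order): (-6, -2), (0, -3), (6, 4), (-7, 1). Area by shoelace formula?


Shoelace sum: ((-6)*(-3) - 0*(-2)) + (0*4 - 6*(-3)) + (6*1 - (-7)*4) + ((-7)*(-2) - (-6)*1)
= 90
Area = |90|/2 = 45

45


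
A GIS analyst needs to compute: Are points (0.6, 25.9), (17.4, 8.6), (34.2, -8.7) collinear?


Cross product: (17.4-0.6)*((-8.7)-25.9) - (8.6-25.9)*(34.2-0.6)
= 0

Yes, collinear


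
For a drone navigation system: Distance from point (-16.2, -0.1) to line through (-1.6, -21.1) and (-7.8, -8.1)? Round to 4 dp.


|cross product| = 59.6
|line direction| = sqrt(207.44) = 14.4028
Distance = 59.6/sqrt(207.44) = 4.1381

4.1381


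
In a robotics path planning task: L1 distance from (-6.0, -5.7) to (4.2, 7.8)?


|(-6)-4.2| + |(-5.7)-7.8| = 10.2 + 13.5 = 23.7

23.7


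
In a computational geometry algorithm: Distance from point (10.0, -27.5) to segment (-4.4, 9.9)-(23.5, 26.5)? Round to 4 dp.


Project P onto AB: t = 0 (clamped to [0,1])
Closest point on segment: (-4.4, 9.9)
Distance: 40.0764

40.0764


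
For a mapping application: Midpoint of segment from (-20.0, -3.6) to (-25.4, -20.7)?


M = (((-20)+(-25.4))/2, ((-3.6)+(-20.7))/2)
= (-22.7, -12.15)

(-22.7, -12.15)


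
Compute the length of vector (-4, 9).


|u| = sqrt((-4)^2 + 9^2) = sqrt(97) = 9.8489

9.8489


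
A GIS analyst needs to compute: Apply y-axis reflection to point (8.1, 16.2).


Reflection over y-axis: (x,y) -> (-x,y)
(8.1, 16.2) -> (-8.1, 16.2)

(-8.1, 16.2)


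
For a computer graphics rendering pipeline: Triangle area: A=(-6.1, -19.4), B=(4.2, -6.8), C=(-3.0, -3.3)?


Area = |x_A(y_B-y_C) + x_B(y_C-y_A) + x_C(y_A-y_B)|/2
= |21.35 + 67.62 + 37.8|/2
= 126.77/2 = 63.385

63.385


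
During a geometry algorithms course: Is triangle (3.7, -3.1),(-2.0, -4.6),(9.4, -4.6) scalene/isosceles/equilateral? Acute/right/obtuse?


Side lengths squared: AB^2=34.74, BC^2=129.96, CA^2=34.74
Sorted: [34.74, 34.74, 129.96]
By sides: Isosceles, By angles: Obtuse

Isosceles, Obtuse


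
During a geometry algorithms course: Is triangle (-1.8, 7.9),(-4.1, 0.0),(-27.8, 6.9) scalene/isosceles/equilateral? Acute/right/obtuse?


Side lengths squared: AB^2=67.7, BC^2=609.3, CA^2=677
Sorted: [67.7, 609.3, 677]
By sides: Scalene, By angles: Right

Scalene, Right


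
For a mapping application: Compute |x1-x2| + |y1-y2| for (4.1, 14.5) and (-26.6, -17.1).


|4.1-(-26.6)| + |14.5-(-17.1)| = 30.7 + 31.6 = 62.3

62.3


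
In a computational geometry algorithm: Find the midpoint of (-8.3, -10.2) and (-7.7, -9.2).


M = (((-8.3)+(-7.7))/2, ((-10.2)+(-9.2))/2)
= (-8, -9.7)

(-8, -9.7)


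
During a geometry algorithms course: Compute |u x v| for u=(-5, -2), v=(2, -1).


|u x v| = |(-5)*(-1) - (-2)*2|
= |5 - (-4)| = 9

9


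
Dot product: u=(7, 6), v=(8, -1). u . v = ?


u . v = u_x*v_x + u_y*v_y = 7*8 + 6*(-1)
= 56 + (-6) = 50

50


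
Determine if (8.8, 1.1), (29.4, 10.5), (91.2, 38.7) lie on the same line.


Cross product: (29.4-8.8)*(38.7-1.1) - (10.5-1.1)*(91.2-8.8)
= 0

Yes, collinear


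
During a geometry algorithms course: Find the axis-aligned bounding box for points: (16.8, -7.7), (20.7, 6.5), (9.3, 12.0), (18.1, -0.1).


x range: [9.3, 20.7]
y range: [-7.7, 12]
Bounding box: (9.3,-7.7) to (20.7,12)

(9.3,-7.7) to (20.7,12)


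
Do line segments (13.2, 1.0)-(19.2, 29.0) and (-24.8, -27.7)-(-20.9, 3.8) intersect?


Cross products: d1=-1085.07, d2=-1164.87, d3=891.8, d4=971.6
d1*d2 < 0 and d3*d4 < 0? no

No, they don't intersect


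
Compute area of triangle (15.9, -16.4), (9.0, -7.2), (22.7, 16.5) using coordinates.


Area = |x_A(y_B-y_C) + x_B(y_C-y_A) + x_C(y_A-y_B)|/2
= |(-376.83) + 296.1 + (-208.84)|/2
= 289.57/2 = 144.785

144.785


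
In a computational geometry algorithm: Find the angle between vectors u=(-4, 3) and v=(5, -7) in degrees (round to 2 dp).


u.v = -41, |u| = sqrt(25) = 5, |v| = sqrt(74) = 8.6023
cos(theta) = u.v/(|u||v|) = -41/sqrt(1850) = -0.953231
theta = acos(-0.953231) = 162.41 degrees

162.41 degrees


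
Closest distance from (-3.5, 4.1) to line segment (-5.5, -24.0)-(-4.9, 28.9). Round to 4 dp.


Project P onto AB: t = 0.5316 (clamped to [0,1])
Closest point on segment: (-5.1811, 4.1191)
Distance: 1.6812

1.6812


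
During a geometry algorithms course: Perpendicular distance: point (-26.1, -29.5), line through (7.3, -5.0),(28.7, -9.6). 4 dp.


|cross product| = 677.94
|line direction| = sqrt(479.12) = 21.8888
Distance = 677.94/sqrt(479.12) = 30.972

30.972


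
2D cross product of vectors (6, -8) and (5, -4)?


u x v = u_x*v_y - u_y*v_x = 6*(-4) - (-8)*5
= (-24) - (-40) = 16

16


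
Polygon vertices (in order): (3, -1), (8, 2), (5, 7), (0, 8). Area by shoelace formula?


Shoelace sum: (3*2 - 8*(-1)) + (8*7 - 5*2) + (5*8 - 0*7) + (0*(-1) - 3*8)
= 76
Area = |76|/2 = 38

38


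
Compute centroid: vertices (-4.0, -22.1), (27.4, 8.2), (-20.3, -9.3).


Centroid = ((x_A+x_B+x_C)/3, (y_A+y_B+y_C)/3)
= (((-4)+27.4+(-20.3))/3, ((-22.1)+8.2+(-9.3))/3)
= (1.0333, -7.7333)

(1.0333, -7.7333)


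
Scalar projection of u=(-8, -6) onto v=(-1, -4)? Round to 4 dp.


u.v = 32, |v| = sqrt(17) = 4.1231
Scalar projection = u.v / |v| = 32 / sqrt(17) = 7.7611

7.7611


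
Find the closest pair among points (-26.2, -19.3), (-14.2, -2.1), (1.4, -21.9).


d(P0,P1) = 20.9724, d(P0,P2) = 27.7222, d(P1,P2) = 25.2071
Closest: P0 and P1

Closest pair: (-26.2, -19.3) and (-14.2, -2.1), distance = 20.9724


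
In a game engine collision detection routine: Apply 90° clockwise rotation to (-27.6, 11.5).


90° CW: (x,y) -> (y, -x)
(-27.6,11.5) -> (11.5, 27.6)

(11.5, 27.6)


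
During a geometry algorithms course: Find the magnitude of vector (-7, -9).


|u| = sqrt((-7)^2 + (-9)^2) = sqrt(130) = 11.4018

11.4018


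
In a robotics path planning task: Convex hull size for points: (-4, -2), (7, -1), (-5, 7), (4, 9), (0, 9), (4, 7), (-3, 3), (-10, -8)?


Convex hull vertices (CCW): (-10, -8), (7, -1), (4, 9), (0, 9), (-5, 7)
Count = 5

5


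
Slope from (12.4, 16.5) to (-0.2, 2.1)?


slope = (y2-y1)/(x2-x1) = (2.1-16.5)/((-0.2)-12.4) = (-14.4)/(-12.6) = 1.1429

1.1429


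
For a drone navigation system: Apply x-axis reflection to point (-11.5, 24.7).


Reflection over x-axis: (x,y) -> (x,-y)
(-11.5, 24.7) -> (-11.5, -24.7)

(-11.5, -24.7)


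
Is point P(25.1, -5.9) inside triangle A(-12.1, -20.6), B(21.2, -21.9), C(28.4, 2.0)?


Cross products: AB x AP = 537.87, BC x BP = 21.99, CA x CP = 245.37
All same sign? yes

Yes, inside


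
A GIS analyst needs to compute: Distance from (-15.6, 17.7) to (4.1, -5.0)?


dx=19.7, dy=-22.7
d^2 = 19.7^2 + (-22.7)^2 = 903.38
d = sqrt(903.38) = 30.0563

30.0563


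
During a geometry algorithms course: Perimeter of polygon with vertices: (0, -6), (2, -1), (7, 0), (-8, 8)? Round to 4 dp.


Sides: (0, -6)->(2, -1): sqrt(29) = 5.385165, (2, -1)->(7, 0): sqrt(26) = 5.09902, (7, 0)->(-8, 8): sqrt(289) = 17, (-8, 8)->(0, -6): sqrt(260) = 16.124515
Sum = 43.6087
Perimeter = 43.6087

43.6087


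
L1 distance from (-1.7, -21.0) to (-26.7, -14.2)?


|(-1.7)-(-26.7)| + |(-21)-(-14.2)| = 25 + 6.8 = 31.8

31.8


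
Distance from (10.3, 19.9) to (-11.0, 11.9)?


dx=-21.3, dy=-8
d^2 = (-21.3)^2 + (-8)^2 = 517.69
d = sqrt(517.69) = 22.7528

22.7528


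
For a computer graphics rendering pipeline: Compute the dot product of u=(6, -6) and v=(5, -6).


u . v = u_x*v_x + u_y*v_y = 6*5 + (-6)*(-6)
= 30 + 36 = 66

66


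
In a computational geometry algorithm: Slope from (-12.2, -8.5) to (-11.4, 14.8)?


slope = (y2-y1)/(x2-x1) = (14.8-(-8.5))/((-11.4)-(-12.2)) = 23.3/0.8 = 29.125

29.125


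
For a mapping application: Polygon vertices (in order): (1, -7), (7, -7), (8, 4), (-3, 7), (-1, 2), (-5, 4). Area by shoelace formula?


Shoelace sum: (1*(-7) - 7*(-7)) + (7*4 - 8*(-7)) + (8*7 - (-3)*4) + ((-3)*2 - (-1)*7) + ((-1)*4 - (-5)*2) + ((-5)*(-7) - 1*4)
= 232
Area = |232|/2 = 116

116


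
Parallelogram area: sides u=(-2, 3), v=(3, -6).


|u x v| = |(-2)*(-6) - 3*3|
= |12 - 9| = 3

3


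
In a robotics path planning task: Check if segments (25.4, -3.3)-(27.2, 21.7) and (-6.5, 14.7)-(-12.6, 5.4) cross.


Cross products: d1=406.47, d2=270.71, d3=829.9, d4=965.66
d1*d2 < 0 and d3*d4 < 0? no

No, they don't intersect


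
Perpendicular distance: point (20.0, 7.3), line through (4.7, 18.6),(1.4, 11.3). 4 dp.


|cross product| = 148.98
|line direction| = sqrt(64.18) = 8.0112
Distance = 148.98/sqrt(64.18) = 18.5964

18.5964


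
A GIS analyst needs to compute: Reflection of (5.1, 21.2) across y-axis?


Reflection over y-axis: (x,y) -> (-x,y)
(5.1, 21.2) -> (-5.1, 21.2)

(-5.1, 21.2)


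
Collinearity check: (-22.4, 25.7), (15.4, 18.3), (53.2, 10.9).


Cross product: (15.4-(-22.4))*(10.9-25.7) - (18.3-25.7)*(53.2-(-22.4))
= 0

Yes, collinear


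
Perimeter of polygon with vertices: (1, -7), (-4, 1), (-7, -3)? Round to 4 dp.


Sides: (1, -7)->(-4, 1): sqrt(89) = 9.433981, (-4, 1)->(-7, -3): sqrt(25) = 5, (-7, -3)->(1, -7): sqrt(80) = 8.944272
Sum = 23.378253
Perimeter = 23.3783

23.3783


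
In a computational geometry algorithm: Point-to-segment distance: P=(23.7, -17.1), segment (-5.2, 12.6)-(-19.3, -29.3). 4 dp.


Project P onto AB: t = 0.4282 (clamped to [0,1])
Closest point on segment: (-11.238, -5.3428)
Distance: 36.8632

36.8632


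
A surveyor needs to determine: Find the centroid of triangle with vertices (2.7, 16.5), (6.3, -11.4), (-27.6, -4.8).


Centroid = ((x_A+x_B+x_C)/3, (y_A+y_B+y_C)/3)
= ((2.7+6.3+(-27.6))/3, (16.5+(-11.4)+(-4.8))/3)
= (-6.2, 0.1)

(-6.2, 0.1)


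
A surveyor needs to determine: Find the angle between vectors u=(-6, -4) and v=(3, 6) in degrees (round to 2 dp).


u.v = -42, |u| = sqrt(52) = 7.2111, |v| = sqrt(45) = 6.7082
cos(theta) = u.v/(|u||v|) = -42/sqrt(2340) = -0.868243
theta = acos(-0.868243) = 150.26 degrees

150.26 degrees


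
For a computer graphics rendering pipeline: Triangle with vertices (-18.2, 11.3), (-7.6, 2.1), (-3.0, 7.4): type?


Side lengths squared: AB^2=197, BC^2=49.25, CA^2=246.25
Sorted: [49.25, 197, 246.25]
By sides: Scalene, By angles: Right

Scalene, Right


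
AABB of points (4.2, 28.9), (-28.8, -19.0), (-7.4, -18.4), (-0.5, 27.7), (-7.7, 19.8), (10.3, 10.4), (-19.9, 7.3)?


x range: [-28.8, 10.3]
y range: [-19, 28.9]
Bounding box: (-28.8,-19) to (10.3,28.9)

(-28.8,-19) to (10.3,28.9)


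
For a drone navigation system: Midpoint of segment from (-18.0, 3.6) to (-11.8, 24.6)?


M = (((-18)+(-11.8))/2, (3.6+24.6)/2)
= (-14.9, 14.1)

(-14.9, 14.1)


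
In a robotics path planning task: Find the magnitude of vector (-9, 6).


|u| = sqrt((-9)^2 + 6^2) = sqrt(117) = 10.8167

10.8167


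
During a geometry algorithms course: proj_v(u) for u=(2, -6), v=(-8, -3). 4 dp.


u.v = 2, |v| = sqrt(73) = 8.544
Scalar projection = u.v / |v| = 2 / sqrt(73) = 0.2341

0.2341


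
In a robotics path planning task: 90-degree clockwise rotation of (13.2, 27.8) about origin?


90° CW: (x,y) -> (y, -x)
(13.2,27.8) -> (27.8, -13.2)

(27.8, -13.2)


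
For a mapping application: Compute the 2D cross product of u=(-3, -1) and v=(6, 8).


u x v = u_x*v_y - u_y*v_x = (-3)*8 - (-1)*6
= (-24) - (-6) = -18

-18


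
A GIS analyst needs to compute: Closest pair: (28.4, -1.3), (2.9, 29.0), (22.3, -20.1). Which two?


d(P0,P1) = 39.6023, d(P0,P2) = 19.7649, d(P1,P2) = 52.7937
Closest: P0 and P2

Closest pair: (28.4, -1.3) and (22.3, -20.1), distance = 19.7649


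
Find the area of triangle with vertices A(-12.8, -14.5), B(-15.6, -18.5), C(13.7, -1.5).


Area = |x_A(y_B-y_C) + x_B(y_C-y_A) + x_C(y_A-y_B)|/2
= |217.6 + (-202.8) + 54.8|/2
= 69.6/2 = 34.8

34.8


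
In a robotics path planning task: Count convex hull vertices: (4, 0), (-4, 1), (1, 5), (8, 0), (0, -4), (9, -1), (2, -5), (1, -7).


Convex hull vertices (CCW): (-4, 1), (1, -7), (9, -1), (8, 0), (1, 5)
Count = 5

5


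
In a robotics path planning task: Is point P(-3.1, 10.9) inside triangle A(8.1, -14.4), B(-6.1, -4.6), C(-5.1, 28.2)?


Cross products: AB x AP = -249.5, BC x BP = -82.9, CA x CP = -143.16
All same sign? yes

Yes, inside


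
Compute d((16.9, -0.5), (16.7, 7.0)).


dx=-0.2, dy=7.5
d^2 = (-0.2)^2 + 7.5^2 = 56.29
d = sqrt(56.29) = 7.5027

7.5027


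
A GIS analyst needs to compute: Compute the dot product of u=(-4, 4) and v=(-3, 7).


u . v = u_x*v_x + u_y*v_y = (-4)*(-3) + 4*7
= 12 + 28 = 40

40


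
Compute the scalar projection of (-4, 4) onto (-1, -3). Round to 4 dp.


u.v = -8, |v| = sqrt(10) = 3.1623
Scalar projection = u.v / |v| = -8 / sqrt(10) = -2.5298

-2.5298


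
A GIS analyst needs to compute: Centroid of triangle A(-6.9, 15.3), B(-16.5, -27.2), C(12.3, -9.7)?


Centroid = ((x_A+x_B+x_C)/3, (y_A+y_B+y_C)/3)
= (((-6.9)+(-16.5)+12.3)/3, (15.3+(-27.2)+(-9.7))/3)
= (-3.7, -7.2)

(-3.7, -7.2)


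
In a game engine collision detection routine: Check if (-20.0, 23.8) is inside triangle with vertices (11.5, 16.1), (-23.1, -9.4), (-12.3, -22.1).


Cross products: AB x AP = -1069.67, BC x BP = 397.93, CA x CP = 1386.56
All same sign? no

No, outside


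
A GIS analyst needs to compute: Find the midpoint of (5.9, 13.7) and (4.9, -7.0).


M = ((5.9+4.9)/2, (13.7+(-7))/2)
= (5.4, 3.35)

(5.4, 3.35)


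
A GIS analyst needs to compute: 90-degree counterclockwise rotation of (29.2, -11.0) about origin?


90° CCW: (x,y) -> (-y, x)
(29.2,-11) -> (11, 29.2)

(11, 29.2)


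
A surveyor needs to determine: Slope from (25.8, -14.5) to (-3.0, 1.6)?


slope = (y2-y1)/(x2-x1) = (1.6-(-14.5))/((-3)-25.8) = 16.1/(-28.8) = -0.559

-0.559


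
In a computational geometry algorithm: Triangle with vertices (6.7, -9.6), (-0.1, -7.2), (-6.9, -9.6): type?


Side lengths squared: AB^2=52, BC^2=52, CA^2=184.96
Sorted: [52, 52, 184.96]
By sides: Isosceles, By angles: Obtuse

Isosceles, Obtuse


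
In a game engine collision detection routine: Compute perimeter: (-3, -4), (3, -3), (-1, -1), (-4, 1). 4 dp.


Sides: (-3, -4)->(3, -3): sqrt(37) = 6.082763, (3, -3)->(-1, -1): sqrt(20) = 4.472136, (-1, -1)->(-4, 1): sqrt(13) = 3.605551, (-4, 1)->(-3, -4): sqrt(26) = 5.09902
Sum = 19.25947
Perimeter = 19.2595

19.2595


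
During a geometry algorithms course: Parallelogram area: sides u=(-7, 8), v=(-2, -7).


|u x v| = |(-7)*(-7) - 8*(-2)|
= |49 - (-16)| = 65

65


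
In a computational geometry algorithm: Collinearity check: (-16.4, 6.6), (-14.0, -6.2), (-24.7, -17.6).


Cross product: ((-14)-(-16.4))*((-17.6)-6.6) - ((-6.2)-6.6)*((-24.7)-(-16.4))
= -164.32

No, not collinear


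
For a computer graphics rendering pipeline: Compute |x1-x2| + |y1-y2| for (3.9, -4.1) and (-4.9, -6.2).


|3.9-(-4.9)| + |(-4.1)-(-6.2)| = 8.8 + 2.1 = 10.9

10.9


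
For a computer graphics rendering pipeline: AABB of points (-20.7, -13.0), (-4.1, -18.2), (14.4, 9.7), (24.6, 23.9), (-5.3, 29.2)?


x range: [-20.7, 24.6]
y range: [-18.2, 29.2]
Bounding box: (-20.7,-18.2) to (24.6,29.2)

(-20.7,-18.2) to (24.6,29.2)


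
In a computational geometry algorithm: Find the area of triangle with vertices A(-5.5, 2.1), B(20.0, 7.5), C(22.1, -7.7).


Area = |x_A(y_B-y_C) + x_B(y_C-y_A) + x_C(y_A-y_B)|/2
= |(-83.6) + (-196) + (-119.34)|/2
= 398.94/2 = 199.47

199.47


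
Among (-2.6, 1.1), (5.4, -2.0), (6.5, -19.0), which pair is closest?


d(P0,P1) = 8.5796, d(P0,P2) = 22.064, d(P1,P2) = 17.0356
Closest: P0 and P1

Closest pair: (-2.6, 1.1) and (5.4, -2.0), distance = 8.5796


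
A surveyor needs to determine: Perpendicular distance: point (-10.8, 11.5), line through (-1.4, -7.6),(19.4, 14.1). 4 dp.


|cross product| = 601.26
|line direction| = sqrt(903.53) = 30.0588
Distance = 601.26/sqrt(903.53) = 20.0028

20.0028


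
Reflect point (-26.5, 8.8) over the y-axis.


Reflection over y-axis: (x,y) -> (-x,y)
(-26.5, 8.8) -> (26.5, 8.8)

(26.5, 8.8)


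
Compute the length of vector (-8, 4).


|u| = sqrt((-8)^2 + 4^2) = sqrt(80) = 8.9443

8.9443


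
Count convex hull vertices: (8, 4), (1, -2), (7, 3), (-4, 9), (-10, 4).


Convex hull vertices (CCW): (-10, 4), (1, -2), (7, 3), (8, 4), (-4, 9)
Count = 5

5


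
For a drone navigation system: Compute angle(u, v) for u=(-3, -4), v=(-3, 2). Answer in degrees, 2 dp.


u.v = 1, |u| = sqrt(25) = 5, |v| = sqrt(13) = 3.6056
cos(theta) = u.v/(|u||v|) = 1/sqrt(325) = 0.05547
theta = acos(0.05547) = 86.82 degrees

86.82 degrees


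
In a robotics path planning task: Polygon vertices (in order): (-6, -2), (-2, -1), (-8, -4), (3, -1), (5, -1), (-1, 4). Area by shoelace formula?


Shoelace sum: ((-6)*(-1) - (-2)*(-2)) + ((-2)*(-4) - (-8)*(-1)) + ((-8)*(-1) - 3*(-4)) + (3*(-1) - 5*(-1)) + (5*4 - (-1)*(-1)) + ((-1)*(-2) - (-6)*4)
= 69
Area = |69|/2 = 34.5

34.5


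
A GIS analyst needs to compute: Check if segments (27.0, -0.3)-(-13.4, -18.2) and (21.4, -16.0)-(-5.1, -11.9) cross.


Cross products: d1=-439.01, d2=200.98, d3=534.04, d4=-105.95
d1*d2 < 0 and d3*d4 < 0? yes

Yes, they intersect


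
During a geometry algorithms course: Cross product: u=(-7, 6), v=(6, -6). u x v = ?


u x v = u_x*v_y - u_y*v_x = (-7)*(-6) - 6*6
= 42 - 36 = 6

6


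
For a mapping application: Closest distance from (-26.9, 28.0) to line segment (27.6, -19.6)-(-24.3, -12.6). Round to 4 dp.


Project P onto AB: t = 1 (clamped to [0,1])
Closest point on segment: (-24.3, -12.6)
Distance: 40.6832

40.6832


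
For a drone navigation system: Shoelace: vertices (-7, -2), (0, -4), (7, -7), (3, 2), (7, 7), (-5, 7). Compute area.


Shoelace sum: ((-7)*(-4) - 0*(-2)) + (0*(-7) - 7*(-4)) + (7*2 - 3*(-7)) + (3*7 - 7*2) + (7*7 - (-5)*7) + ((-5)*(-2) - (-7)*7)
= 241
Area = |241|/2 = 120.5

120.5


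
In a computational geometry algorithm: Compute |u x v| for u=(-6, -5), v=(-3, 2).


|u x v| = |(-6)*2 - (-5)*(-3)|
= |(-12) - 15| = 27

27


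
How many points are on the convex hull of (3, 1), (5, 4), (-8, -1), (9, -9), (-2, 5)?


Convex hull vertices (CCW): (-8, -1), (9, -9), (5, 4), (-2, 5)
Count = 4

4


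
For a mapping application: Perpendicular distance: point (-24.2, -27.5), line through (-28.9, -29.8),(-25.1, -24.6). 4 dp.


|cross product| = 15.7
|line direction| = sqrt(41.48) = 6.4405
Distance = 15.7/sqrt(41.48) = 2.4377

2.4377


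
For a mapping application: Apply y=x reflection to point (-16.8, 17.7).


Reflection over y=x: (x,y) -> (y,x)
(-16.8, 17.7) -> (17.7, -16.8)

(17.7, -16.8)


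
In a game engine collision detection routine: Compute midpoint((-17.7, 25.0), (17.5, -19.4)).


M = (((-17.7)+17.5)/2, (25+(-19.4))/2)
= (-0.1, 2.8)

(-0.1, 2.8)


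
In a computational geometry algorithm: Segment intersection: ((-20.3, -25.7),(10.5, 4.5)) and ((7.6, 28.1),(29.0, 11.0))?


Cross products: d1=-1628.41, d2=-455.45, d3=814.46, d4=-358.5
d1*d2 < 0 and d3*d4 < 0? no

No, they don't intersect


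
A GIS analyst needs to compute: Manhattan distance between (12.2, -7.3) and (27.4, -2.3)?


|12.2-27.4| + |(-7.3)-(-2.3)| = 15.2 + 5 = 20.2

20.2


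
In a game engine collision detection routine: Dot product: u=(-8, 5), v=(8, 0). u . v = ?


u . v = u_x*v_x + u_y*v_y = (-8)*8 + 5*0
= (-64) + 0 = -64

-64


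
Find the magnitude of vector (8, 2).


|u| = sqrt(8^2 + 2^2) = sqrt(68) = 8.2462

8.2462


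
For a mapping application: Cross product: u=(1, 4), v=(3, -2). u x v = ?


u x v = u_x*v_y - u_y*v_x = 1*(-2) - 4*3
= (-2) - 12 = -14

-14


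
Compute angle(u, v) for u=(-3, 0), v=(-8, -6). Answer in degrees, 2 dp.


u.v = 24, |u| = sqrt(9) = 3, |v| = sqrt(100) = 10
cos(theta) = u.v/(|u||v|) = 24/sqrt(900) = 0.8
theta = acos(0.8) = 36.87 degrees

36.87 degrees


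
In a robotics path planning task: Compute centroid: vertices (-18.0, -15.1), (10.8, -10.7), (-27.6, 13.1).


Centroid = ((x_A+x_B+x_C)/3, (y_A+y_B+y_C)/3)
= (((-18)+10.8+(-27.6))/3, ((-15.1)+(-10.7)+13.1)/3)
= (-11.6, -4.2333)

(-11.6, -4.2333)


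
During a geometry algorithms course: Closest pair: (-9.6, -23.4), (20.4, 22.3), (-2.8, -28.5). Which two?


d(P0,P1) = 54.6671, d(P0,P2) = 8.5, d(P1,P2) = 55.8469
Closest: P0 and P2

Closest pair: (-9.6, -23.4) and (-2.8, -28.5), distance = 8.5


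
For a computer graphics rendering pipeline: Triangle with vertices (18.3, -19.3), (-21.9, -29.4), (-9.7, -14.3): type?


Side lengths squared: AB^2=1718.05, BC^2=376.85, CA^2=809
Sorted: [376.85, 809, 1718.05]
By sides: Scalene, By angles: Obtuse

Scalene, Obtuse


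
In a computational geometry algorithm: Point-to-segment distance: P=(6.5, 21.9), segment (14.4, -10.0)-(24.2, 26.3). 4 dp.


Project P onto AB: t = 0.7643 (clamped to [0,1])
Closest point on segment: (21.8904, 17.745)
Distance: 15.9414

15.9414


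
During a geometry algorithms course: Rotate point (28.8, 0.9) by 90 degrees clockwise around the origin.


90° CW: (x,y) -> (y, -x)
(28.8,0.9) -> (0.9, -28.8)

(0.9, -28.8)


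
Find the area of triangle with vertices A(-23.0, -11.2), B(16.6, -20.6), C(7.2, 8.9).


Area = |x_A(y_B-y_C) + x_B(y_C-y_A) + x_C(y_A-y_B)|/2
= |678.5 + 333.66 + 67.68|/2
= 1079.84/2 = 539.92

539.92


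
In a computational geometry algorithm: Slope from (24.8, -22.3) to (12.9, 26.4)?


slope = (y2-y1)/(x2-x1) = (26.4-(-22.3))/(12.9-24.8) = 48.7/(-11.9) = -4.0924

-4.0924


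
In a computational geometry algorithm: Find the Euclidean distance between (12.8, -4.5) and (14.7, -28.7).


dx=1.9, dy=-24.2
d^2 = 1.9^2 + (-24.2)^2 = 589.25
d = sqrt(589.25) = 24.2745

24.2745


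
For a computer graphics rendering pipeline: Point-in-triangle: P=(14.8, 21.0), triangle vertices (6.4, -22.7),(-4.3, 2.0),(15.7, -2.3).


Cross products: AB x AP = -675.07, BC x BP = 462.13, CA x CP = -235.05
All same sign? no

No, outside


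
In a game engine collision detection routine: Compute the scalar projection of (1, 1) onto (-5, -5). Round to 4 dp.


u.v = -10, |v| = sqrt(50) = 7.0711
Scalar projection = u.v / |v| = -10 / sqrt(50) = -1.4142

-1.4142


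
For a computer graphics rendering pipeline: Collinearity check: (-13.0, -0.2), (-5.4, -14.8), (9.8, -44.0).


Cross product: ((-5.4)-(-13))*((-44)-(-0.2)) - ((-14.8)-(-0.2))*(9.8-(-13))
= 0

Yes, collinear


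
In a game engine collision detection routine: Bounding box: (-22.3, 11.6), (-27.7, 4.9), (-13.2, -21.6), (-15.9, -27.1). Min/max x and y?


x range: [-27.7, -13.2]
y range: [-27.1, 11.6]
Bounding box: (-27.7,-27.1) to (-13.2,11.6)

(-27.7,-27.1) to (-13.2,11.6)


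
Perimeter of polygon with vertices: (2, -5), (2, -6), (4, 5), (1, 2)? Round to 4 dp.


Sides: (2, -5)->(2, -6): sqrt(1) = 1, (2, -6)->(4, 5): sqrt(125) = 11.18034, (4, 5)->(1, 2): sqrt(18) = 4.242641, (1, 2)->(2, -5): sqrt(50) = 7.071068
Sum = 23.494049
Perimeter = 23.494

23.494


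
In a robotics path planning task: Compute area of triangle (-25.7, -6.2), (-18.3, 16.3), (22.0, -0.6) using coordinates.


Area = |x_A(y_B-y_C) + x_B(y_C-y_A) + x_C(y_A-y_B)|/2
= |(-434.33) + (-102.48) + (-495)|/2
= 1031.81/2 = 515.905

515.905


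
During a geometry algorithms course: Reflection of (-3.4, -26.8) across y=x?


Reflection over y=x: (x,y) -> (y,x)
(-3.4, -26.8) -> (-26.8, -3.4)

(-26.8, -3.4)


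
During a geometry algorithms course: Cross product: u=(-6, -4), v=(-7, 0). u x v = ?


u x v = u_x*v_y - u_y*v_x = (-6)*0 - (-4)*(-7)
= 0 - 28 = -28

-28


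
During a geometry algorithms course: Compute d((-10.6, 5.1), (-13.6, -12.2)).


dx=-3, dy=-17.3
d^2 = (-3)^2 + (-17.3)^2 = 308.29
d = sqrt(308.29) = 17.5582

17.5582


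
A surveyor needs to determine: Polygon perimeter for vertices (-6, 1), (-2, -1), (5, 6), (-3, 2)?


Sides: (-6, 1)->(-2, -1): sqrt(20) = 4.472136, (-2, -1)->(5, 6): sqrt(98) = 9.899495, (5, 6)->(-3, 2): sqrt(80) = 8.944272, (-3, 2)->(-6, 1): sqrt(10) = 3.162278
Sum = 26.478181
Perimeter = 26.4782

26.4782


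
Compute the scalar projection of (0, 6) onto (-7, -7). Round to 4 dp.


u.v = -42, |v| = sqrt(98) = 9.8995
Scalar projection = u.v / |v| = -42 / sqrt(98) = -4.2426

-4.2426


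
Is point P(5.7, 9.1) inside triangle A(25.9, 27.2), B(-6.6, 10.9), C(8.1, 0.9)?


Cross products: AB x AP = 258.99, BC x BP = 96.54, CA x CP = 209.08
All same sign? yes

Yes, inside


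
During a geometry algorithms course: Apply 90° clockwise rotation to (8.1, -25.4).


90° CW: (x,y) -> (y, -x)
(8.1,-25.4) -> (-25.4, -8.1)

(-25.4, -8.1)


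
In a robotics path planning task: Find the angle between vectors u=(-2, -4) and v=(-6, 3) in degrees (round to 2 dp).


u.v = 0, |u| = sqrt(20) = 4.4721, |v| = sqrt(45) = 6.7082
cos(theta) = u.v/(|u||v|) = 0/sqrt(900) = 0
theta = acos(0) = 90 degrees

90 degrees


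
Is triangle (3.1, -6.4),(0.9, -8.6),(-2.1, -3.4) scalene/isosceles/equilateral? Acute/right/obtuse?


Side lengths squared: AB^2=9.68, BC^2=36.04, CA^2=36.04
Sorted: [9.68, 36.04, 36.04]
By sides: Isosceles, By angles: Acute

Isosceles, Acute


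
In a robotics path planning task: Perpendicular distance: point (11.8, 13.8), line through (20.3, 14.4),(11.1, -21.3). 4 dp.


|cross product| = 297.93
|line direction| = sqrt(1359.13) = 36.8664
Distance = 297.93/sqrt(1359.13) = 8.0813

8.0813


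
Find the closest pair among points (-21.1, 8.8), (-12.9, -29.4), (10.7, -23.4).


d(P0,P1) = 39.0702, d(P0,P2) = 45.2557, d(P1,P2) = 24.3508
Closest: P1 and P2

Closest pair: (-12.9, -29.4) and (10.7, -23.4), distance = 24.3508


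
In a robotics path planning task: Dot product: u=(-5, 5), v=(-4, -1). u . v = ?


u . v = u_x*v_x + u_y*v_y = (-5)*(-4) + 5*(-1)
= 20 + (-5) = 15

15


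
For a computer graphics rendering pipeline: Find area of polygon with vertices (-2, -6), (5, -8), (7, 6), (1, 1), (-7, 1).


Shoelace sum: ((-2)*(-8) - 5*(-6)) + (5*6 - 7*(-8)) + (7*1 - 1*6) + (1*1 - (-7)*1) + ((-7)*(-6) - (-2)*1)
= 185
Area = |185|/2 = 92.5

92.5


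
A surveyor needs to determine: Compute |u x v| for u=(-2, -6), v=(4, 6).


|u x v| = |(-2)*6 - (-6)*4|
= |(-12) - (-24)| = 12

12


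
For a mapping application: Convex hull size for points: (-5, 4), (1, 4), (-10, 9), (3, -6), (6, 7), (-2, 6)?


Convex hull vertices (CCW): (-10, 9), (3, -6), (6, 7)
Count = 3

3


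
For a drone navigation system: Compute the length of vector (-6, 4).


|u| = sqrt((-6)^2 + 4^2) = sqrt(52) = 7.2111

7.2111


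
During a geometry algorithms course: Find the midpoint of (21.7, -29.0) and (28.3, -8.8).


M = ((21.7+28.3)/2, ((-29)+(-8.8))/2)
= (25, -18.9)

(25, -18.9)


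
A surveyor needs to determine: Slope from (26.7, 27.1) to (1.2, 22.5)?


slope = (y2-y1)/(x2-x1) = (22.5-27.1)/(1.2-26.7) = (-4.6)/(-25.5) = 0.1804

0.1804


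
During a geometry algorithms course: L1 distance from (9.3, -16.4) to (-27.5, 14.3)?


|9.3-(-27.5)| + |(-16.4)-14.3| = 36.8 + 30.7 = 67.5

67.5


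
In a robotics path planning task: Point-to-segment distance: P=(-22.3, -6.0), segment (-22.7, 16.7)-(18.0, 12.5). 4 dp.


Project P onto AB: t = 0.0667 (clamped to [0,1])
Closest point on segment: (-19.9864, 16.42)
Distance: 22.539

22.539


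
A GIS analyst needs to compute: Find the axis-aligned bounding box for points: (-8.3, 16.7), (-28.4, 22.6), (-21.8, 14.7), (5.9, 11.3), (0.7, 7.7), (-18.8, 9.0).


x range: [-28.4, 5.9]
y range: [7.7, 22.6]
Bounding box: (-28.4,7.7) to (5.9,22.6)

(-28.4,7.7) to (5.9,22.6)


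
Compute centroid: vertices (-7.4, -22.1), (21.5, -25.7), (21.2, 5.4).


Centroid = ((x_A+x_B+x_C)/3, (y_A+y_B+y_C)/3)
= (((-7.4)+21.5+21.2)/3, ((-22.1)+(-25.7)+5.4)/3)
= (11.7667, -14.1333)

(11.7667, -14.1333)


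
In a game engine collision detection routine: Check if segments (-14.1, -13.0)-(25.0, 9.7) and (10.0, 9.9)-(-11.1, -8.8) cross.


Cross products: d1=32.52, d2=284.72, d3=348.32, d4=96.12
d1*d2 < 0 and d3*d4 < 0? no

No, they don't intersect


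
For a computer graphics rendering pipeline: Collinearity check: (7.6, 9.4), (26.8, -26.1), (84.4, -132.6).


Cross product: (26.8-7.6)*((-132.6)-9.4) - ((-26.1)-9.4)*(84.4-7.6)
= 0

Yes, collinear


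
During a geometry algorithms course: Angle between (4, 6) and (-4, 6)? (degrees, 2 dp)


u.v = 20, |u| = sqrt(52) = 7.2111, |v| = sqrt(52) = 7.2111
cos(theta) = u.v/(|u||v|) = 20/sqrt(2704) = 0.384615
theta = acos(0.384615) = 67.38 degrees

67.38 degrees


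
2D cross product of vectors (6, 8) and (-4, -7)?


u x v = u_x*v_y - u_y*v_x = 6*(-7) - 8*(-4)
= (-42) - (-32) = -10

-10


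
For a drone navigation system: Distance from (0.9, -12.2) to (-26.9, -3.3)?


dx=-27.8, dy=8.9
d^2 = (-27.8)^2 + 8.9^2 = 852.05
d = sqrt(852.05) = 29.1899

29.1899


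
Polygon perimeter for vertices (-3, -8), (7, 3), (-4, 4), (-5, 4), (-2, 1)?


Sides: (-3, -8)->(7, 3): sqrt(221) = 14.866069, (7, 3)->(-4, 4): sqrt(122) = 11.045361, (-4, 4)->(-5, 4): sqrt(1) = 1, (-5, 4)->(-2, 1): sqrt(18) = 4.242641, (-2, 1)->(-3, -8): sqrt(82) = 9.055385
Sum = 40.209456
Perimeter = 40.2095

40.2095


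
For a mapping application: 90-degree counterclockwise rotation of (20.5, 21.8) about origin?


90° CCW: (x,y) -> (-y, x)
(20.5,21.8) -> (-21.8, 20.5)

(-21.8, 20.5)


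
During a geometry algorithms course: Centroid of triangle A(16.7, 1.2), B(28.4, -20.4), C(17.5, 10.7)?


Centroid = ((x_A+x_B+x_C)/3, (y_A+y_B+y_C)/3)
= ((16.7+28.4+17.5)/3, (1.2+(-20.4)+10.7)/3)
= (20.8667, -2.8333)

(20.8667, -2.8333)


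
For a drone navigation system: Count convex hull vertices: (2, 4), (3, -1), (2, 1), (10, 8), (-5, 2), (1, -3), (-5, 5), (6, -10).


Convex hull vertices (CCW): (-5, 2), (6, -10), (10, 8), (-5, 5)
Count = 4

4


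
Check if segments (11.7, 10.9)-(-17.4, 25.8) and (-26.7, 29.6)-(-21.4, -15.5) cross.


Cross products: d1=1632.73, d2=399.29, d3=27.99, d4=1261.43
d1*d2 < 0 and d3*d4 < 0? no

No, they don't intersect


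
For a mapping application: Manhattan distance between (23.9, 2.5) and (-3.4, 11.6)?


|23.9-(-3.4)| + |2.5-11.6| = 27.3 + 9.1 = 36.4

36.4


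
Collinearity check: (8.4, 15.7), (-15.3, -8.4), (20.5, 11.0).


Cross product: ((-15.3)-8.4)*(11-15.7) - ((-8.4)-15.7)*(20.5-8.4)
= 403

No, not collinear


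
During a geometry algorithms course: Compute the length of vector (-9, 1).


|u| = sqrt((-9)^2 + 1^2) = sqrt(82) = 9.0554

9.0554


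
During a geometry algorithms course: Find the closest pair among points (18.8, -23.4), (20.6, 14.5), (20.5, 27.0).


d(P0,P1) = 37.9427, d(P0,P2) = 50.4287, d(P1,P2) = 12.5004
Closest: P1 and P2

Closest pair: (20.6, 14.5) and (20.5, 27.0), distance = 12.5004


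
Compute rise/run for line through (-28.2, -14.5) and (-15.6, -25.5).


slope = (y2-y1)/(x2-x1) = ((-25.5)-(-14.5))/((-15.6)-(-28.2)) = (-11)/12.6 = -0.873

-0.873


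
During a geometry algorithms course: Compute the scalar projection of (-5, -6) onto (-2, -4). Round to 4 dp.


u.v = 34, |v| = sqrt(20) = 4.4721
Scalar projection = u.v / |v| = 34 / sqrt(20) = 7.6026

7.6026


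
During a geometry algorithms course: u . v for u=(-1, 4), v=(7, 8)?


u . v = u_x*v_x + u_y*v_y = (-1)*7 + 4*8
= (-7) + 32 = 25

25


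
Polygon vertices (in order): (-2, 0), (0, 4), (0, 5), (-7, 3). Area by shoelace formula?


Shoelace sum: ((-2)*4 - 0*0) + (0*5 - 0*4) + (0*3 - (-7)*5) + ((-7)*0 - (-2)*3)
= 33
Area = |33|/2 = 16.5

16.5


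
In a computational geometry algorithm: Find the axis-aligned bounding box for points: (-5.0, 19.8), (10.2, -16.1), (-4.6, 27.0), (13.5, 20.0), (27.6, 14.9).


x range: [-5, 27.6]
y range: [-16.1, 27]
Bounding box: (-5,-16.1) to (27.6,27)

(-5,-16.1) to (27.6,27)


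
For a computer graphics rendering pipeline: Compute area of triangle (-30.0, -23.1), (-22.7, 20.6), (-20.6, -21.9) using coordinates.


Area = |x_A(y_B-y_C) + x_B(y_C-y_A) + x_C(y_A-y_B)|/2
= |(-1275) + (-27.24) + 900.22|/2
= 402.02/2 = 201.01

201.01


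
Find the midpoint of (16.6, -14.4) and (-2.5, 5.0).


M = ((16.6+(-2.5))/2, ((-14.4)+5)/2)
= (7.05, -4.7)

(7.05, -4.7)


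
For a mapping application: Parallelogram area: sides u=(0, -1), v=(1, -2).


|u x v| = |0*(-2) - (-1)*1|
= |0 - (-1)| = 1

1


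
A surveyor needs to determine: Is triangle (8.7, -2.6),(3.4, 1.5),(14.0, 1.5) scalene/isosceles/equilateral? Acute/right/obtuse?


Side lengths squared: AB^2=44.9, BC^2=112.36, CA^2=44.9
Sorted: [44.9, 44.9, 112.36]
By sides: Isosceles, By angles: Obtuse

Isosceles, Obtuse


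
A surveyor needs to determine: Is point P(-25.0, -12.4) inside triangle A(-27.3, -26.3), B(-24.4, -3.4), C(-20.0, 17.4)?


Cross products: AB x AP = -12.36, BC x BP = -27.12, CA x CP = -0.96
All same sign? yes

Yes, inside


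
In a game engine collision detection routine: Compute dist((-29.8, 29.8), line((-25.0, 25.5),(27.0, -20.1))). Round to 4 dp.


|cross product| = 4.72
|line direction| = sqrt(4783.36) = 69.1618
Distance = 4.72/sqrt(4783.36) = 0.0682

0.0682


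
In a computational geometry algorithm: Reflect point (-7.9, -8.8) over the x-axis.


Reflection over x-axis: (x,y) -> (x,-y)
(-7.9, -8.8) -> (-7.9, 8.8)

(-7.9, 8.8)


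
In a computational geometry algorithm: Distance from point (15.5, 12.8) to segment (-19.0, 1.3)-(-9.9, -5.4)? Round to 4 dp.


Project P onto AB: t = 1 (clamped to [0,1])
Closest point on segment: (-9.9, -5.4)
Distance: 31.2474

31.2474


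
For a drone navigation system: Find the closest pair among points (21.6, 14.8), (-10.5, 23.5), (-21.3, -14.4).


d(P0,P1) = 33.2581, d(P0,P2) = 51.8946, d(P1,P2) = 39.4088
Closest: P0 and P1

Closest pair: (21.6, 14.8) and (-10.5, 23.5), distance = 33.2581


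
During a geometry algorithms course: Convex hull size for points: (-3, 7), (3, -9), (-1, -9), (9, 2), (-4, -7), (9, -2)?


Convex hull vertices (CCW): (-4, -7), (-1, -9), (3, -9), (9, -2), (9, 2), (-3, 7)
Count = 6

6


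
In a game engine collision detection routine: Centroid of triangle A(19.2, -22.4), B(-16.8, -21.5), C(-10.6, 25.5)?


Centroid = ((x_A+x_B+x_C)/3, (y_A+y_B+y_C)/3)
= ((19.2+(-16.8)+(-10.6))/3, ((-22.4)+(-21.5)+25.5)/3)
= (-2.7333, -6.1333)

(-2.7333, -6.1333)


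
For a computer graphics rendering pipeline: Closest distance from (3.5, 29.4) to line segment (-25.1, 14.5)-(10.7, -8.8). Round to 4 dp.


Project P onto AB: t = 0.3709 (clamped to [0,1])
Closest point on segment: (-11.8219, 5.8581)
Distance: 28.0888

28.0888


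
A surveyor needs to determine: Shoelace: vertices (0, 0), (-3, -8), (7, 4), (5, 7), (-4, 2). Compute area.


Shoelace sum: (0*(-8) - (-3)*0) + ((-3)*4 - 7*(-8)) + (7*7 - 5*4) + (5*2 - (-4)*7) + ((-4)*0 - 0*2)
= 111
Area = |111|/2 = 55.5

55.5


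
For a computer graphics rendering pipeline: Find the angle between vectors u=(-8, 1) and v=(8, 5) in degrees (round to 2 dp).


u.v = -59, |u| = sqrt(65) = 8.0623, |v| = sqrt(89) = 9.434
cos(theta) = u.v/(|u||v|) = -59/sqrt(5785) = -0.775712
theta = acos(-0.775712) = 140.87 degrees

140.87 degrees
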